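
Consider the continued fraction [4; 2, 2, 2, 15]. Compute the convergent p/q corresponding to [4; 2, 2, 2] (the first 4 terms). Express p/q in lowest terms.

Collapse the nested fraction from the inside out:
Start with 2.
2 + 1/(2/1) = 2 + 1/2 = 5/2
2 + 1/(5/2) = 2 + 2/5 = 12/5
4 + 1/(12/5) = 4 + 5/12 = 53/12

53/12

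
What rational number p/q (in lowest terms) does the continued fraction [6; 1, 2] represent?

20/3

Collapse the nested fraction from the inside out:
Start with 2.
1 + 1/(2/1) = 1 + 1/2 = 3/2
6 + 1/(3/2) = 6 + 2/3 = 20/3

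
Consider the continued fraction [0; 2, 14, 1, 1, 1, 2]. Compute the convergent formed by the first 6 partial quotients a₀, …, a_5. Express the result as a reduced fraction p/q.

44/91

Work from the innermost term outward:
Start with 1.
1 + 1/(1/1) = 1 + 1/1 = 2/1
1 + 1/(2/1) = 1 + 1/2 = 3/2
14 + 1/(3/2) = 14 + 2/3 = 44/3
2 + 1/(44/3) = 2 + 3/44 = 91/44
0 + 1/(91/44) = 0 + 44/91 = 44/91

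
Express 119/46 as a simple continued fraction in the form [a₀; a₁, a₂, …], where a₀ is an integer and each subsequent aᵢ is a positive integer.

⌊119/46⌋ = 2, remainder 27
⌊46/27⌋ = 1, remainder 19
⌊27/19⌋ = 1, remainder 8
⌊19/8⌋ = 2, remainder 3
⌊8/3⌋ = 2, remainder 2
⌊3/2⌋ = 1, remainder 1
⌊2/1⌋ = 2, remainder 0

[2; 1, 1, 2, 2, 1, 2]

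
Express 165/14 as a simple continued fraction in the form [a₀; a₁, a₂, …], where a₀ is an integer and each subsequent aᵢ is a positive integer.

[11; 1, 3, 1, 2]

Repeatedly divide and take the remainder:
165 = 11·14 + 11, so a_0 = 11
14 = 1·11 + 3, so a_1 = 1
11 = 3·3 + 2, so a_2 = 3
3 = 1·2 + 1, so a_3 = 1
2 = 2·1 + 0, so a_4 = 2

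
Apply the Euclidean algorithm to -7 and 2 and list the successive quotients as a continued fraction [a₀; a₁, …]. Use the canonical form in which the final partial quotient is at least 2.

[-4; 2]

Apply division with remainder until the remainder is 0:
-7 = -4·2 + 1, so a_0 = -4
2 = 2·1 + 0, so a_1 = 2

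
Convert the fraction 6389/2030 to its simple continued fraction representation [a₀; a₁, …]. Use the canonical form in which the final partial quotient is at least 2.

Run the Euclidean algorithm, recording each quotient:
6389 = 3·2030 + 299, so a_0 = 3
2030 = 6·299 + 236, so a_1 = 6
299 = 1·236 + 63, so a_2 = 1
236 = 3·63 + 47, so a_3 = 3
63 = 1·47 + 16, so a_4 = 1
47 = 2·16 + 15, so a_5 = 2
16 = 1·15 + 1, so a_6 = 1
15 = 15·1 + 0, so a_7 = 15

[3; 6, 1, 3, 1, 2, 1, 15]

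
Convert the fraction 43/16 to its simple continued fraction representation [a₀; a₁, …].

[2; 1, 2, 5]

Repeatedly divide and take the remainder:
43 ÷ 16 → quotient 2, remainder 11
16 ÷ 11 → quotient 1, remainder 5
11 ÷ 5 → quotient 2, remainder 1
5 ÷ 1 → quotient 5, remainder 0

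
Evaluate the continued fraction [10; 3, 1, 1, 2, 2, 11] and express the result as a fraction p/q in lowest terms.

Start with 11.
2 + 1/(11/1) = 2 + 1/11 = 23/11
2 + 1/(23/11) = 2 + 11/23 = 57/23
1 + 1/(57/23) = 1 + 23/57 = 80/57
1 + 1/(80/57) = 1 + 57/80 = 137/80
3 + 1/(137/80) = 3 + 80/137 = 491/137
10 + 1/(491/137) = 10 + 137/491 = 5047/491

5047/491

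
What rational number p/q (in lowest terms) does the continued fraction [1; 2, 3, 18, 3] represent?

a_0 = 1: 1/1
a_1 = 2: 3/2
a_2 = 3: 10/7
a_3 = 18: 183/128
a_4 = 3: 559/391

559/391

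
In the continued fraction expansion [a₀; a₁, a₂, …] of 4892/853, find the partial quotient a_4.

4892 = 5·853 + 627, so a_0 = 5
853 = 1·627 + 226, so a_1 = 1
627 = 2·226 + 175, so a_2 = 2
226 = 1·175 + 51, so a_3 = 1
175 = 3·51 + 22, so a_4 = 3

3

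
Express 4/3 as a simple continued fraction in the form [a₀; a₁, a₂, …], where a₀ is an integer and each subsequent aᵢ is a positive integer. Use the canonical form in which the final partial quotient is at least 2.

[1; 3]

4 ÷ 3 → quotient 1, remainder 1
3 ÷ 1 → quotient 3, remainder 0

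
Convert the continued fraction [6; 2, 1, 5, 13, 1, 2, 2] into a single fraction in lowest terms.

Work from the innermost term outward:
Start with 2.
2 + 1/(2/1) = 2 + 1/2 = 5/2
1 + 1/(5/2) = 1 + 2/5 = 7/5
13 + 1/(7/5) = 13 + 5/7 = 96/7
5 + 1/(96/7) = 5 + 7/96 = 487/96
1 + 1/(487/96) = 1 + 96/487 = 583/487
2 + 1/(583/487) = 2 + 487/583 = 1653/583
6 + 1/(1653/583) = 6 + 583/1653 = 10501/1653

10501/1653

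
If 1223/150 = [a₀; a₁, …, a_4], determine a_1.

6

1223 = 8·150 + 23, so a_0 = 8
150 = 6·23 + 12, so a_1 = 6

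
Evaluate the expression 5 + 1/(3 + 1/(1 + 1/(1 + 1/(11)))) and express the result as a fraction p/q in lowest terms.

a_0 = 5: 5/1
a_1 = 3: 16/3
a_2 = 1: 21/4
a_3 = 1: 37/7
a_4 = 11: 428/81

428/81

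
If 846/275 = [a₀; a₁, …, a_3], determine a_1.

13

846 ÷ 275 → quotient 3, remainder 21
275 ÷ 21 → quotient 13, remainder 2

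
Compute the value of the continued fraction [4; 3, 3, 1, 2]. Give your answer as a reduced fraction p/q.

Build up convergents one term at a time:
a_0 = 4: 4/1
a_1 = 3: 13/3
a_2 = 3: 43/10
a_3 = 1: 56/13
a_4 = 2: 155/36

155/36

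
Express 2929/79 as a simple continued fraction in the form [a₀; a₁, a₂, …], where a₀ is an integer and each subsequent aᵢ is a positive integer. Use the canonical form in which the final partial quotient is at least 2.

[37; 13, 6]

⌊2929/79⌋ = 37, remainder 6
⌊79/6⌋ = 13, remainder 1
⌊6/1⌋ = 6, remainder 0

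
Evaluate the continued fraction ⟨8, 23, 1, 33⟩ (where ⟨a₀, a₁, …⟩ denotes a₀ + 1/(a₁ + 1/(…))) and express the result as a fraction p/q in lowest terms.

6554/815

Start with 33.
1 + 1/(33/1) = 1 + 1/33 = 34/33
23 + 1/(34/33) = 23 + 33/34 = 815/34
8 + 1/(815/34) = 8 + 34/815 = 6554/815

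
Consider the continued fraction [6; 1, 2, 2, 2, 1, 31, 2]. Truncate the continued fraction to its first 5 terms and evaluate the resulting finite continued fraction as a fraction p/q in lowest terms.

Work from the innermost term outward:
Start with 2.
2 + 1/(2/1) = 2 + 1/2 = 5/2
2 + 1/(5/2) = 2 + 2/5 = 12/5
1 + 1/(12/5) = 1 + 5/12 = 17/12
6 + 1/(17/12) = 6 + 12/17 = 114/17

114/17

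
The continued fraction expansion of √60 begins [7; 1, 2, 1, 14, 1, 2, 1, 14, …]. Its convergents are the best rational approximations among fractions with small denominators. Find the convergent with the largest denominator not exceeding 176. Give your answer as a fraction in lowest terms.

List convergents until the denominator exceeds the bound:
a_0 = 7: 7/1  (≤ bound)
a_1 = 1: 8/1  (≤ bound)
a_2 = 2: 23/3  (≤ bound)
a_3 = 1: 31/4  (≤ bound)
a_4 = 14: 457/59  (≤ bound)
a_5 = 1: 488/63  (≤ bound)
a_6 = 2: 1433/185  (> 176, stop)

488/63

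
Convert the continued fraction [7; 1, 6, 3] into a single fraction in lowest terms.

Compute successive convergents:
a_0 = 7: 7/1
a_1 = 1: 8/1
a_2 = 6: 55/7
a_3 = 3: 173/22

173/22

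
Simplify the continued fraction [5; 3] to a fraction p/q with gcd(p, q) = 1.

Start with 3.
5 + 1/(3/1) = 5 + 1/3 = 16/3

16/3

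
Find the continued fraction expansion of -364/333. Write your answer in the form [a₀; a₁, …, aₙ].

-364 = -2·333 + 302, so a_0 = -2
333 = 1·302 + 31, so a_1 = 1
302 = 9·31 + 23, so a_2 = 9
31 = 1·23 + 8, so a_3 = 1
23 = 2·8 + 7, so a_4 = 2
8 = 1·7 + 1, so a_5 = 1
7 = 7·1 + 0, so a_6 = 7

[-2; 1, 9, 1, 2, 1, 7]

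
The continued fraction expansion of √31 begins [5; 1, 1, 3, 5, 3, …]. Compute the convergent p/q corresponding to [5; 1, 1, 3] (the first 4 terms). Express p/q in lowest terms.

a_0 = 5: 5/1
a_1 = 1: 6/1
a_2 = 1: 11/2
a_3 = 3: 39/7

39/7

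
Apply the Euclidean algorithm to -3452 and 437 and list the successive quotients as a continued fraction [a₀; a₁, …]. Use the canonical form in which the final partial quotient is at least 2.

-3452 ÷ 437 → quotient -8, remainder 44
437 ÷ 44 → quotient 9, remainder 41
44 ÷ 41 → quotient 1, remainder 3
41 ÷ 3 → quotient 13, remainder 2
3 ÷ 2 → quotient 1, remainder 1
2 ÷ 1 → quotient 2, remainder 0

[-8; 9, 1, 13, 1, 2]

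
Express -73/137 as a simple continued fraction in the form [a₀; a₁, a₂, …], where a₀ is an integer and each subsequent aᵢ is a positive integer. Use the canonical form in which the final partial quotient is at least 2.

-73 = -1·137 + 64, so a_0 = -1
137 = 2·64 + 9, so a_1 = 2
64 = 7·9 + 1, so a_2 = 7
9 = 9·1 + 0, so a_3 = 9

[-1; 2, 7, 9]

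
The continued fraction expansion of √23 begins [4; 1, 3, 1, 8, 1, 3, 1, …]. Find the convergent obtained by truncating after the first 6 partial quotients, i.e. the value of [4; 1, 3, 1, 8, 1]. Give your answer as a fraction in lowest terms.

235/49

Build up convergents one term at a time:
a_0 = 4: 4/1
a_1 = 1: 5/1
a_2 = 3: 19/4
a_3 = 1: 24/5
a_4 = 8: 211/44
a_5 = 1: 235/49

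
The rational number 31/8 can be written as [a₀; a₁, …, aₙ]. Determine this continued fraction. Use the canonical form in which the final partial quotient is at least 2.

[3; 1, 7]

31 = 3·8 + 7, so a_0 = 3
8 = 1·7 + 1, so a_1 = 1
7 = 7·1 + 0, so a_2 = 7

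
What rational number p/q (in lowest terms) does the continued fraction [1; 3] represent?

Start with 3.
1 + 1/(3/1) = 1 + 1/3 = 4/3

4/3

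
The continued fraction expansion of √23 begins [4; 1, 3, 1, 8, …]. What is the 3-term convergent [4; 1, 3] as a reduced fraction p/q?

Start with 3.
1 + 1/(3/1) = 1 + 1/3 = 4/3
4 + 1/(4/3) = 4 + 3/4 = 19/4

19/4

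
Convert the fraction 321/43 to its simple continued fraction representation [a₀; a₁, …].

⌊321/43⌋ = 7, remainder 20
⌊43/20⌋ = 2, remainder 3
⌊20/3⌋ = 6, remainder 2
⌊3/2⌋ = 1, remainder 1
⌊2/1⌋ = 2, remainder 0

[7; 2, 6, 1, 2]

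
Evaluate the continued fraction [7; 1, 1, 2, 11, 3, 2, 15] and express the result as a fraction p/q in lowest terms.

47942/6311

Collapse the nested fraction from the inside out:
Start with 15.
2 + 1/(15/1) = 2 + 1/15 = 31/15
3 + 1/(31/15) = 3 + 15/31 = 108/31
11 + 1/(108/31) = 11 + 31/108 = 1219/108
2 + 1/(1219/108) = 2 + 108/1219 = 2546/1219
1 + 1/(2546/1219) = 1 + 1219/2546 = 3765/2546
1 + 1/(3765/2546) = 1 + 2546/3765 = 6311/3765
7 + 1/(6311/3765) = 7 + 3765/6311 = 47942/6311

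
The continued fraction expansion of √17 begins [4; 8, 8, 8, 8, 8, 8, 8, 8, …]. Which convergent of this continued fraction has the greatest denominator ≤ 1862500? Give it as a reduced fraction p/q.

a_0 = 4: 4/1  (≤ bound)
a_1 = 8: 33/8  (≤ bound)
a_2 = 8: 268/65  (≤ bound)
a_3 = 8: 2177/528  (≤ bound)
a_4 = 8: 17684/4289  (≤ bound)
a_5 = 8: 143649/34840  (≤ bound)
a_6 = 8: 1166876/283009  (≤ bound)
a_7 = 8: 9478657/2298912  (> 1862500, stop)

1166876/283009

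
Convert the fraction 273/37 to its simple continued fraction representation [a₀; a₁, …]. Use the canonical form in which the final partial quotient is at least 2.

[7; 2, 1, 1, 1, 4]

Run the Euclidean algorithm, recording each quotient:
273 ÷ 37 → quotient 7, remainder 14
37 ÷ 14 → quotient 2, remainder 9
14 ÷ 9 → quotient 1, remainder 5
9 ÷ 5 → quotient 1, remainder 4
5 ÷ 4 → quotient 1, remainder 1
4 ÷ 1 → quotient 4, remainder 0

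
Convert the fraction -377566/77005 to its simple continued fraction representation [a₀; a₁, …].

-377566 ÷ 77005 → quotient -5, remainder 7459
77005 ÷ 7459 → quotient 10, remainder 2415
7459 ÷ 2415 → quotient 3, remainder 214
2415 ÷ 214 → quotient 11, remainder 61
214 ÷ 61 → quotient 3, remainder 31
61 ÷ 31 → quotient 1, remainder 30
31 ÷ 30 → quotient 1, remainder 1
30 ÷ 1 → quotient 30, remainder 0

[-5; 10, 3, 11, 3, 1, 1, 30]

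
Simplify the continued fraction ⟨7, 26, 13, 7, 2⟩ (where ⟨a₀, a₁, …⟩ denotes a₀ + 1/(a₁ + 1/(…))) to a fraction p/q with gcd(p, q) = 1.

Start with 2.
7 + 1/(2/1) = 7 + 1/2 = 15/2
13 + 1/(15/2) = 13 + 2/15 = 197/15
26 + 1/(197/15) = 26 + 15/197 = 5137/197
7 + 1/(5137/197) = 7 + 197/5137 = 36156/5137

36156/5137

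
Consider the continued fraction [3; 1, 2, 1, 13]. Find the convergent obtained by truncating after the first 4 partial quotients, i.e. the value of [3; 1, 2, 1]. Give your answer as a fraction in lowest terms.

a_0 = 3: 3/1
a_1 = 1: 4/1
a_2 = 2: 11/3
a_3 = 1: 15/4

15/4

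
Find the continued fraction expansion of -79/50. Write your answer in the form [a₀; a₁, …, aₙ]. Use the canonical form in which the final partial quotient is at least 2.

-79 = -2·50 + 21, so a_0 = -2
50 = 2·21 + 8, so a_1 = 2
21 = 2·8 + 5, so a_2 = 2
8 = 1·5 + 3, so a_3 = 1
5 = 1·3 + 2, so a_4 = 1
3 = 1·2 + 1, so a_5 = 1
2 = 2·1 + 0, so a_6 = 2

[-2; 2, 2, 1, 1, 1, 2]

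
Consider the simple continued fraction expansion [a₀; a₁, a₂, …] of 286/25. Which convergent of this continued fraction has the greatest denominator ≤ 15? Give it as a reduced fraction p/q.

103/9

List convergents until the denominator exceeds the bound:
a_0 = 11: 11/1  (≤ bound)
a_1 = 2: 23/2  (≤ bound)
a_2 = 3: 80/7  (≤ bound)
a_3 = 1: 103/9  (≤ bound)
a_4 = 2: 286/25  (> 15, stop)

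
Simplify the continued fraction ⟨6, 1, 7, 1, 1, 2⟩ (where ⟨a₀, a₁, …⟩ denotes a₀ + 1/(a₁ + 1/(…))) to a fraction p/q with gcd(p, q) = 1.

Starting at the tail and folding back:
Start with 2.
1 + 1/(2/1) = 1 + 1/2 = 3/2
1 + 1/(3/2) = 1 + 2/3 = 5/3
7 + 1/(5/3) = 7 + 3/5 = 38/5
1 + 1/(38/5) = 1 + 5/38 = 43/38
6 + 1/(43/38) = 6 + 38/43 = 296/43

296/43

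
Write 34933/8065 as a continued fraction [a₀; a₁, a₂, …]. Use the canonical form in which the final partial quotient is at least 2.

[4; 3, 58, 9, 5]

Run the Euclidean algorithm, recording each quotient:
34933 = 4·8065 + 2673, so a_0 = 4
8065 = 3·2673 + 46, so a_1 = 3
2673 = 58·46 + 5, so a_2 = 58
46 = 9·5 + 1, so a_3 = 9
5 = 5·1 + 0, so a_4 = 5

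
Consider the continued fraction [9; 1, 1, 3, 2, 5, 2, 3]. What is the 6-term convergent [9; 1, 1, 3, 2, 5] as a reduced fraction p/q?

832/87

Compute successive convergents:
a_0 = 9: 9/1
a_1 = 1: 10/1
a_2 = 1: 19/2
a_3 = 3: 67/7
a_4 = 2: 153/16
a_5 = 5: 832/87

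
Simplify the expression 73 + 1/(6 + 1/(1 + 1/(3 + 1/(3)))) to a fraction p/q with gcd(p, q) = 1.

Start with 3.
3 + 1/(3/1) = 3 + 1/3 = 10/3
1 + 1/(10/3) = 1 + 3/10 = 13/10
6 + 1/(13/10) = 6 + 10/13 = 88/13
73 + 1/(88/13) = 73 + 13/88 = 6437/88

6437/88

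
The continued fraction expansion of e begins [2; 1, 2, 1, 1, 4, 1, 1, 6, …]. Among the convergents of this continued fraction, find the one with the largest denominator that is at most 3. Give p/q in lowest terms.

a_0 = 2: 2/1  (≤ bound)
a_1 = 1: 3/1  (≤ bound)
a_2 = 2: 8/3  (≤ bound)
a_3 = 1: 11/4  (> 3, stop)

8/3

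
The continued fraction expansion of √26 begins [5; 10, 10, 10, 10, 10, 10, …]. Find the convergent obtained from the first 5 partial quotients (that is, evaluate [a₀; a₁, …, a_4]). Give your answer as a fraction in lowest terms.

52525/10301

a_0 = 5: 5/1
a_1 = 10: 51/10
a_2 = 10: 515/101
a_3 = 10: 5201/1020
a_4 = 10: 52525/10301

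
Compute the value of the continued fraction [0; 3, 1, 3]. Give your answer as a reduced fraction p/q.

4/15

Compute successive convergents:
a_0 = 0: 0/1
a_1 = 3: 1/3
a_2 = 1: 1/4
a_3 = 3: 4/15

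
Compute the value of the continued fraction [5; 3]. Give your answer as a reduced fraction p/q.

16/3

Starting at the tail and folding back:
Start with 3.
5 + 1/(3/1) = 5 + 1/3 = 16/3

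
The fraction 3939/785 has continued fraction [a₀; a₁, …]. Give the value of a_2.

14

Repeatedly divide and take the remainder:
3939 = 5·785 + 14, so a_0 = 5
785 = 56·14 + 1, so a_1 = 56
14 = 14·1 + 0, so a_2 = 14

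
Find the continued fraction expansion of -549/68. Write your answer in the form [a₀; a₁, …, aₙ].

[-9; 1, 12, 1, 1, 2]

-549 = -9·68 + 63, so a_0 = -9
68 = 1·63 + 5, so a_1 = 1
63 = 12·5 + 3, so a_2 = 12
5 = 1·3 + 2, so a_3 = 1
3 = 1·2 + 1, so a_4 = 1
2 = 2·1 + 0, so a_5 = 2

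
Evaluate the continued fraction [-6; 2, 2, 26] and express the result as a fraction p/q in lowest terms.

Starting at the tail and folding back:
Start with 26.
2 + 1/(26/1) = 2 + 1/26 = 53/26
2 + 1/(53/26) = 2 + 26/53 = 132/53
-6 + 1/(132/53) = -6 + 53/132 = -739/132

-739/132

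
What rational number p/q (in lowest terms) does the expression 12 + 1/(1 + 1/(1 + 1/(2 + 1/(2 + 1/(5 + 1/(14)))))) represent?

Start with 14.
5 + 1/(14/1) = 5 + 1/14 = 71/14
2 + 1/(71/14) = 2 + 14/71 = 156/71
2 + 1/(156/71) = 2 + 71/156 = 383/156
1 + 1/(383/156) = 1 + 156/383 = 539/383
1 + 1/(539/383) = 1 + 383/539 = 922/539
12 + 1/(922/539) = 12 + 539/922 = 11603/922

11603/922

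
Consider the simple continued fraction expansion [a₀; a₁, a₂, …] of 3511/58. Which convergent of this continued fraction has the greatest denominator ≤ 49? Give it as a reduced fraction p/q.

a_0 = 60: 60/1  (≤ bound)
a_1 = 1: 61/1  (≤ bound)
a_2 = 1: 121/2  (≤ bound)
a_3 = 6: 787/13  (≤ bound)
a_4 = 1: 908/15  (≤ bound)
a_5 = 3: 3511/58  (> 49, stop)

908/15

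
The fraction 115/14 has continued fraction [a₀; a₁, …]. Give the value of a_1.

⌊115/14⌋ = 8, remainder 3
⌊14/3⌋ = 4, remainder 2

4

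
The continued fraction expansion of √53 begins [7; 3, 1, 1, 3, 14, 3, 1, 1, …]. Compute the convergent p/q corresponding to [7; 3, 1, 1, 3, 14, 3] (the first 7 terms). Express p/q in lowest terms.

Use the convergent recurrence hₖ = aₖ·hₖ₋₁ + hₖ₋₂ (and likewise for the denominators kₖ):
a_0 = 7: 7/1
a_1 = 3: 22/3
a_2 = 1: 29/4
a_3 = 1: 51/7
a_4 = 3: 182/25
a_5 = 14: 2599/357
a_6 = 3: 7979/1096

7979/1096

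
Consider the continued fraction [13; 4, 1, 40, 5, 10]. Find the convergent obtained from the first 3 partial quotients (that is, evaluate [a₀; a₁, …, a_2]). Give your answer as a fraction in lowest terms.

Compute successive convergents:
a_0 = 13: 13/1
a_1 = 4: 53/4
a_2 = 1: 66/5

66/5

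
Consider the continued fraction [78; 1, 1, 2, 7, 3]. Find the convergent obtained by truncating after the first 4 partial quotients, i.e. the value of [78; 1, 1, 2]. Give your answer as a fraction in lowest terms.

393/5

a_0 = 78: 78/1
a_1 = 1: 79/1
a_2 = 1: 157/2
a_3 = 2: 393/5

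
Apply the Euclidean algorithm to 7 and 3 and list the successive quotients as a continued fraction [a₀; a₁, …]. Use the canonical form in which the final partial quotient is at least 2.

Apply division with remainder until the remainder is 0:
7 = 2·3 + 1, so a_0 = 2
3 = 3·1 + 0, so a_1 = 3

[2; 3]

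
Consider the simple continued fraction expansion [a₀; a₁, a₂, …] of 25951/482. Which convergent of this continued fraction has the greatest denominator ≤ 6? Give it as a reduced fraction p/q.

323/6

a_0 = 53: 53/1  (≤ bound)
a_1 = 1: 54/1  (≤ bound)
a_2 = 5: 323/6  (≤ bound)
a_3 = 3: 1023/19  (> 6, stop)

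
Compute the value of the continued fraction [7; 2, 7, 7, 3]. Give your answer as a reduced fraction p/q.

2509/336

Start with 3.
7 + 1/(3/1) = 7 + 1/3 = 22/3
7 + 1/(22/3) = 7 + 3/22 = 157/22
2 + 1/(157/22) = 2 + 22/157 = 336/157
7 + 1/(336/157) = 7 + 157/336 = 2509/336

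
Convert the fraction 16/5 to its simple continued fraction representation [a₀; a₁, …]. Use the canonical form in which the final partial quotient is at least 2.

[3; 5]

Repeatedly divide and take the remainder:
⌊16/5⌋ = 3, remainder 1
⌊5/1⌋ = 5, remainder 0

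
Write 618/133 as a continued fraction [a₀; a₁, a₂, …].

⌊618/133⌋ = 4, remainder 86
⌊133/86⌋ = 1, remainder 47
⌊86/47⌋ = 1, remainder 39
⌊47/39⌋ = 1, remainder 8
⌊39/8⌋ = 4, remainder 7
⌊8/7⌋ = 1, remainder 1
⌊7/1⌋ = 7, remainder 0

[4; 1, 1, 1, 4, 1, 7]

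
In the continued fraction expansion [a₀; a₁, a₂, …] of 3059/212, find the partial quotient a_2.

⌊3059/212⌋ = 14, remainder 91
⌊212/91⌋ = 2, remainder 30
⌊91/30⌋ = 3, remainder 1

3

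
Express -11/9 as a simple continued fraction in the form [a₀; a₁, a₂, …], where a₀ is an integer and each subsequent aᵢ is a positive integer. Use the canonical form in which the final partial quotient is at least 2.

[-2; 1, 3, 2]

Run the Euclidean algorithm, recording each quotient:
⌊-11/9⌋ = -2, remainder 7
⌊9/7⌋ = 1, remainder 2
⌊7/2⌋ = 3, remainder 1
⌊2/1⌋ = 2, remainder 0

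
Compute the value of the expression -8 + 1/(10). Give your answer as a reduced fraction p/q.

-79/10

a_0 = -8: -8/1
a_1 = 10: -79/10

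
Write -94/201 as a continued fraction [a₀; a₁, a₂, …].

Apply division with remainder until the remainder is 0:
-94 ÷ 201 → quotient -1, remainder 107
201 ÷ 107 → quotient 1, remainder 94
107 ÷ 94 → quotient 1, remainder 13
94 ÷ 13 → quotient 7, remainder 3
13 ÷ 3 → quotient 4, remainder 1
3 ÷ 1 → quotient 3, remainder 0

[-1; 1, 1, 7, 4, 3]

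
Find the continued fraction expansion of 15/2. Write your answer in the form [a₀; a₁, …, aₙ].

[7; 2]

Repeatedly divide and take the remainder:
⌊15/2⌋ = 7, remainder 1
⌊2/1⌋ = 2, remainder 0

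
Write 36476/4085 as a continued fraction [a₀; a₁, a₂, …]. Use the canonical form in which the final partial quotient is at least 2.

[8; 1, 13, 7, 2, 2, 3, 2]

36476 = 8·4085 + 3796, so a_0 = 8
4085 = 1·3796 + 289, so a_1 = 1
3796 = 13·289 + 39, so a_2 = 13
289 = 7·39 + 16, so a_3 = 7
39 = 2·16 + 7, so a_4 = 2
16 = 2·7 + 2, so a_5 = 2
7 = 3·2 + 1, so a_6 = 3
2 = 2·1 + 0, so a_7 = 2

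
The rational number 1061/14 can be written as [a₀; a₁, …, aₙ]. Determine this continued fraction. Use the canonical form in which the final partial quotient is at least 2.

[75; 1, 3, 1, 2]

Repeatedly divide and take the remainder:
1061 = 75·14 + 11, so a_0 = 75
14 = 1·11 + 3, so a_1 = 1
11 = 3·3 + 2, so a_2 = 3
3 = 1·2 + 1, so a_3 = 1
2 = 2·1 + 0, so a_4 = 2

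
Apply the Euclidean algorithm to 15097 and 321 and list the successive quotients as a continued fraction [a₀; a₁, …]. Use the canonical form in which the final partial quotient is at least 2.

[47; 32, 10]

Run the Euclidean algorithm, recording each quotient:
15097 ÷ 321 → quotient 47, remainder 10
321 ÷ 10 → quotient 32, remainder 1
10 ÷ 1 → quotient 10, remainder 0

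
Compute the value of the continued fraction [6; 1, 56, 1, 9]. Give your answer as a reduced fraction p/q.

4043/579

a_0 = 6: 6/1
a_1 = 1: 7/1
a_2 = 56: 398/57
a_3 = 1: 405/58
a_4 = 9: 4043/579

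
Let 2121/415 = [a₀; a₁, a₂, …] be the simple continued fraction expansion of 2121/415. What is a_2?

46

2121 = 5·415 + 46, so a_0 = 5
415 = 9·46 + 1, so a_1 = 9
46 = 46·1 + 0, so a_2 = 46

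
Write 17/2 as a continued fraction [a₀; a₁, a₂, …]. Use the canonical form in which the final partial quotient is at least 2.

[8; 2]

⌊17/2⌋ = 8, remainder 1
⌊2/1⌋ = 2, remainder 0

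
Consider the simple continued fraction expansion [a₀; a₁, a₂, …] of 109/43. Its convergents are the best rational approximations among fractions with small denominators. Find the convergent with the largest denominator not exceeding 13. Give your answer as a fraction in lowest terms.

33/13

List convergents until the denominator exceeds the bound:
a_0 = 2: 2/1  (≤ bound)
a_1 = 1: 3/1  (≤ bound)
a_2 = 1: 5/2  (≤ bound)
a_3 = 6: 33/13  (≤ bound)
a_4 = 1: 38/15  (> 13, stop)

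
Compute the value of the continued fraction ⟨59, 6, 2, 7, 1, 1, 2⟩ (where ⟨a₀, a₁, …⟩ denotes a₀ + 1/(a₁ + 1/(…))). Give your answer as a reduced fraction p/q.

Start with 2.
1 + 1/(2/1) = 1 + 1/2 = 3/2
1 + 1/(3/2) = 1 + 2/3 = 5/3
7 + 1/(5/3) = 7 + 3/5 = 38/5
2 + 1/(38/5) = 2 + 5/38 = 81/38
6 + 1/(81/38) = 6 + 38/81 = 524/81
59 + 1/(524/81) = 59 + 81/524 = 30997/524

30997/524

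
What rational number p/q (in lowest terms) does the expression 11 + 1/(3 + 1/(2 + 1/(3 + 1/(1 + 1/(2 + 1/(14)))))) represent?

Start with 14.
2 + 1/(14/1) = 2 + 1/14 = 29/14
1 + 1/(29/14) = 1 + 14/29 = 43/29
3 + 1/(43/29) = 3 + 29/43 = 158/43
2 + 1/(158/43) = 2 + 43/158 = 359/158
3 + 1/(359/158) = 3 + 158/359 = 1235/359
11 + 1/(1235/359) = 11 + 359/1235 = 13944/1235

13944/1235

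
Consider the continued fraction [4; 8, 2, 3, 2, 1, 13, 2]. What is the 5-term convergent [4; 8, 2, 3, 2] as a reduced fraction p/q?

556/135

Build up convergents one term at a time:
a_0 = 4: 4/1
a_1 = 8: 33/8
a_2 = 2: 70/17
a_3 = 3: 243/59
a_4 = 2: 556/135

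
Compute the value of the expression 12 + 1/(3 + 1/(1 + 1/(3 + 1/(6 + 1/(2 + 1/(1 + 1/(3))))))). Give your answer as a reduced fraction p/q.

Compute successive convergents:
a_0 = 12: 12/1
a_1 = 3: 37/3
a_2 = 1: 49/4
a_3 = 3: 184/15
a_4 = 6: 1153/94
a_5 = 2: 2490/203
a_6 = 1: 3643/297
a_7 = 3: 13419/1094

13419/1094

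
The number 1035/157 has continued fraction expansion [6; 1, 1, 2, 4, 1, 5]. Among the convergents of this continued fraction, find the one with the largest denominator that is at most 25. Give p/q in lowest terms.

145/22

List convergents until the denominator exceeds the bound:
a_0 = 6: 6/1  (≤ bound)
a_1 = 1: 7/1  (≤ bound)
a_2 = 1: 13/2  (≤ bound)
a_3 = 2: 33/5  (≤ bound)
a_4 = 4: 145/22  (≤ bound)
a_5 = 1: 178/27  (> 25, stop)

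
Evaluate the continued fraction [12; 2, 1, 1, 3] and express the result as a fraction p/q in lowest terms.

Start with 3.
1 + 1/(3/1) = 1 + 1/3 = 4/3
1 + 1/(4/3) = 1 + 3/4 = 7/4
2 + 1/(7/4) = 2 + 4/7 = 18/7
12 + 1/(18/7) = 12 + 7/18 = 223/18

223/18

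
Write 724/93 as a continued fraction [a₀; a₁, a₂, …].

724 ÷ 93 → quotient 7, remainder 73
93 ÷ 73 → quotient 1, remainder 20
73 ÷ 20 → quotient 3, remainder 13
20 ÷ 13 → quotient 1, remainder 7
13 ÷ 7 → quotient 1, remainder 6
7 ÷ 6 → quotient 1, remainder 1
6 ÷ 1 → quotient 6, remainder 0

[7; 1, 3, 1, 1, 1, 6]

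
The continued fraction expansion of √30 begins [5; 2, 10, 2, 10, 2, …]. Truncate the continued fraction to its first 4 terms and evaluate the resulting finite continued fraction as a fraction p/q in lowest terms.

241/44

a_0 = 5: 5/1
a_1 = 2: 11/2
a_2 = 10: 115/21
a_3 = 2: 241/44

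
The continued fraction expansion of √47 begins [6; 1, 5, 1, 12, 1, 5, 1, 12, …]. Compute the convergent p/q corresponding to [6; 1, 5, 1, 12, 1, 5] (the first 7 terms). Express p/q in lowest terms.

3942/575

Collapse the nested fraction from the inside out:
Start with 5.
1 + 1/(5/1) = 1 + 1/5 = 6/5
12 + 1/(6/5) = 12 + 5/6 = 77/6
1 + 1/(77/6) = 1 + 6/77 = 83/77
5 + 1/(83/77) = 5 + 77/83 = 492/83
1 + 1/(492/83) = 1 + 83/492 = 575/492
6 + 1/(575/492) = 6 + 492/575 = 3942/575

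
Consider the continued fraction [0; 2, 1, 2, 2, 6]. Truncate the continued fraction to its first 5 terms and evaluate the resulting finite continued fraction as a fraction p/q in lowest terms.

7/19

Collapse the nested fraction from the inside out:
Start with 2.
2 + 1/(2/1) = 2 + 1/2 = 5/2
1 + 1/(5/2) = 1 + 2/5 = 7/5
2 + 1/(7/5) = 2 + 5/7 = 19/7
0 + 1/(19/7) = 0 + 7/19 = 7/19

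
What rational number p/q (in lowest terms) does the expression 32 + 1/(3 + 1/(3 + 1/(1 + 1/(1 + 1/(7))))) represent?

5621/174

Compute successive convergents:
a_0 = 32: 32/1
a_1 = 3: 97/3
a_2 = 3: 323/10
a_3 = 1: 420/13
a_4 = 1: 743/23
a_5 = 7: 5621/174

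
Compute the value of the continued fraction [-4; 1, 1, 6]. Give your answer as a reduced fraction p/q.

a_0 = -4: -4/1
a_1 = 1: -3/1
a_2 = 1: -7/2
a_3 = 6: -45/13

-45/13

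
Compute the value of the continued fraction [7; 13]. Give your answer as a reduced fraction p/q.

Start with 13.
7 + 1/(13/1) = 7 + 1/13 = 92/13

92/13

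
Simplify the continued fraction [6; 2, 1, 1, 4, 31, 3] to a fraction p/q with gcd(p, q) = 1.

13914/2177

a_0 = 6: 6/1
a_1 = 2: 13/2
a_2 = 1: 19/3
a_3 = 1: 32/5
a_4 = 4: 147/23
a_5 = 31: 4589/718
a_6 = 3: 13914/2177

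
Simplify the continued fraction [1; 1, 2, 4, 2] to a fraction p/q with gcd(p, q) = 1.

49/29

a_0 = 1: 1/1
a_1 = 1: 2/1
a_2 = 2: 5/3
a_3 = 4: 22/13
a_4 = 2: 49/29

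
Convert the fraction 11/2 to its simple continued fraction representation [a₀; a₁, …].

11 ÷ 2 → quotient 5, remainder 1
2 ÷ 1 → quotient 2, remainder 0

[5; 2]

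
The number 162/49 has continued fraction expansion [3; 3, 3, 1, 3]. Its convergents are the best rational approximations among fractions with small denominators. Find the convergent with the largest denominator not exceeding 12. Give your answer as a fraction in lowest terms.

List convergents until the denominator exceeds the bound:
a_0 = 3: 3/1  (≤ bound)
a_1 = 3: 10/3  (≤ bound)
a_2 = 3: 33/10  (≤ bound)
a_3 = 1: 43/13  (> 12, stop)

33/10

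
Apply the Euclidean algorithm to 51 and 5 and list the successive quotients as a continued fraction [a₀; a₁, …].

[10; 5]

51 = 10·5 + 1, so a_0 = 10
5 = 5·1 + 0, so a_1 = 5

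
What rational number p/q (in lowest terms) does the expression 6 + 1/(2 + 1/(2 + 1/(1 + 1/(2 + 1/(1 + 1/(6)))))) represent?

1124/175

Collapse the nested fraction from the inside out:
Start with 6.
1 + 1/(6/1) = 1 + 1/6 = 7/6
2 + 1/(7/6) = 2 + 6/7 = 20/7
1 + 1/(20/7) = 1 + 7/20 = 27/20
2 + 1/(27/20) = 2 + 20/27 = 74/27
2 + 1/(74/27) = 2 + 27/74 = 175/74
6 + 1/(175/74) = 6 + 74/175 = 1124/175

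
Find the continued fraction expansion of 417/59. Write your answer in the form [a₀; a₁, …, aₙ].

Repeatedly divide and take the remainder:
417 ÷ 59 → quotient 7, remainder 4
59 ÷ 4 → quotient 14, remainder 3
4 ÷ 3 → quotient 1, remainder 1
3 ÷ 1 → quotient 3, remainder 0

[7; 14, 1, 3]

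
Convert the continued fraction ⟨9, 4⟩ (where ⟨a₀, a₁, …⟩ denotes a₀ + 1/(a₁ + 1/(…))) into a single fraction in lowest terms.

Compute successive convergents:
a_0 = 9: 9/1
a_1 = 4: 37/4

37/4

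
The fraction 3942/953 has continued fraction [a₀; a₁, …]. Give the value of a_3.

43

⌊3942/953⌋ = 4, remainder 130
⌊953/130⌋ = 7, remainder 43
⌊130/43⌋ = 3, remainder 1
⌊43/1⌋ = 43, remainder 0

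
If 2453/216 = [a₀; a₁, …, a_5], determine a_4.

2453 = 11·216 + 77, so a_0 = 11
216 = 2·77 + 62, so a_1 = 2
77 = 1·62 + 15, so a_2 = 1
62 = 4·15 + 2, so a_3 = 4
15 = 7·2 + 1, so a_4 = 7

7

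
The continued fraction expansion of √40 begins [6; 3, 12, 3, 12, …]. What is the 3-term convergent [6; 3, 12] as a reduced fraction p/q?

234/37

Use the convergent recurrence hₖ = aₖ·hₖ₋₁ + hₖ₋₂ (and likewise for the denominators kₖ):
a_0 = 6: 6/1
a_1 = 3: 19/3
a_2 = 12: 234/37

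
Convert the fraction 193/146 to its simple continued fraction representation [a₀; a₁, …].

[1; 3, 9, 2, 2]

Repeatedly divide and take the remainder:
⌊193/146⌋ = 1, remainder 47
⌊146/47⌋ = 3, remainder 5
⌊47/5⌋ = 9, remainder 2
⌊5/2⌋ = 2, remainder 1
⌊2/1⌋ = 2, remainder 0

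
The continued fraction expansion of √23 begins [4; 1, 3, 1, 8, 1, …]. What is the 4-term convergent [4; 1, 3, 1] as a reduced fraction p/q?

24/5

Start with 1.
3 + 1/(1/1) = 3 + 1/1 = 4/1
1 + 1/(4/1) = 1 + 1/4 = 5/4
4 + 1/(5/4) = 4 + 4/5 = 24/5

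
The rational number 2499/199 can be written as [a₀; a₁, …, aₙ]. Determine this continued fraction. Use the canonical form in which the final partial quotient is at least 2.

⌊2499/199⌋ = 12, remainder 111
⌊199/111⌋ = 1, remainder 88
⌊111/88⌋ = 1, remainder 23
⌊88/23⌋ = 3, remainder 19
⌊23/19⌋ = 1, remainder 4
⌊19/4⌋ = 4, remainder 3
⌊4/3⌋ = 1, remainder 1
⌊3/1⌋ = 3, remainder 0

[12; 1, 1, 3, 1, 4, 1, 3]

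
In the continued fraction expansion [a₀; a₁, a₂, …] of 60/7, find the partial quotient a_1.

1

⌊60/7⌋ = 8, remainder 4
⌊7/4⌋ = 1, remainder 3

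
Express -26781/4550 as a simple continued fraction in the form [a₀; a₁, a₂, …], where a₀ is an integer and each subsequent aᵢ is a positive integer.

[-6; 8, 1, 3, 3, 2, 5, 3]

Apply division with remainder until the remainder is 0:
-26781 ÷ 4550 → quotient -6, remainder 519
4550 ÷ 519 → quotient 8, remainder 398
519 ÷ 398 → quotient 1, remainder 121
398 ÷ 121 → quotient 3, remainder 35
121 ÷ 35 → quotient 3, remainder 16
35 ÷ 16 → quotient 2, remainder 3
16 ÷ 3 → quotient 5, remainder 1
3 ÷ 1 → quotient 3, remainder 0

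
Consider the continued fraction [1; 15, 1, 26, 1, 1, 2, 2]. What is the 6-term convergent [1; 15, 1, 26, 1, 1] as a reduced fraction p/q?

933/878

a_0 = 1: 1/1
a_1 = 15: 16/15
a_2 = 1: 17/16
a_3 = 26: 458/431
a_4 = 1: 475/447
a_5 = 1: 933/878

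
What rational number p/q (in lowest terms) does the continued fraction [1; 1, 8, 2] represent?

36/19

Compute successive convergents:
a_0 = 1: 1/1
a_1 = 1: 2/1
a_2 = 8: 17/9
a_3 = 2: 36/19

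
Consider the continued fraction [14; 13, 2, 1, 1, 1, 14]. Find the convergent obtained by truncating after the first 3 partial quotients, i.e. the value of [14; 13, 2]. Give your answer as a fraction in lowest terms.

380/27

Compute successive convergents:
a_0 = 14: 14/1
a_1 = 13: 183/13
a_2 = 2: 380/27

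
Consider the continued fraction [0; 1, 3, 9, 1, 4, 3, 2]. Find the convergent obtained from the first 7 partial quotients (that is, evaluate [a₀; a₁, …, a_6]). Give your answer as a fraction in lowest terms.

487/644

Work from the innermost term outward:
Start with 3.
4 + 1/(3/1) = 4 + 1/3 = 13/3
1 + 1/(13/3) = 1 + 3/13 = 16/13
9 + 1/(16/13) = 9 + 13/16 = 157/16
3 + 1/(157/16) = 3 + 16/157 = 487/157
1 + 1/(487/157) = 1 + 157/487 = 644/487
0 + 1/(644/487) = 0 + 487/644 = 487/644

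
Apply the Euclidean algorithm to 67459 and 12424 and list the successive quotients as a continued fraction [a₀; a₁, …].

⌊67459/12424⌋ = 5, remainder 5339
⌊12424/5339⌋ = 2, remainder 1746
⌊5339/1746⌋ = 3, remainder 101
⌊1746/101⌋ = 17, remainder 29
⌊101/29⌋ = 3, remainder 14
⌊29/14⌋ = 2, remainder 1
⌊14/1⌋ = 14, remainder 0

[5; 2, 3, 17, 3, 2, 14]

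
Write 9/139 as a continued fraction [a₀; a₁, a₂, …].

[0; 15, 2, 4]

Repeatedly divide and take the remainder:
⌊9/139⌋ = 0, remainder 9
⌊139/9⌋ = 15, remainder 4
⌊9/4⌋ = 2, remainder 1
⌊4/1⌋ = 4, remainder 0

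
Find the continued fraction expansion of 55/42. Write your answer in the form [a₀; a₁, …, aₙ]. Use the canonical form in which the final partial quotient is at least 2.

Run the Euclidean algorithm, recording each quotient:
55 ÷ 42 → quotient 1, remainder 13
42 ÷ 13 → quotient 3, remainder 3
13 ÷ 3 → quotient 4, remainder 1
3 ÷ 1 → quotient 3, remainder 0

[1; 3, 4, 3]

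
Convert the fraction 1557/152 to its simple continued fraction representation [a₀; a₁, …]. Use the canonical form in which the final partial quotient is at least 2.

[10; 4, 9, 4]

Repeatedly divide and take the remainder:
1557 = 10·152 + 37, so a_0 = 10
152 = 4·37 + 4, so a_1 = 4
37 = 9·4 + 1, so a_2 = 9
4 = 4·1 + 0, so a_3 = 4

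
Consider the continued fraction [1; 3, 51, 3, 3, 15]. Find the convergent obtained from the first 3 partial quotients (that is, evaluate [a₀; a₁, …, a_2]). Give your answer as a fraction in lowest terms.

Collapse the nested fraction from the inside out:
Start with 51.
3 + 1/(51/1) = 3 + 1/51 = 154/51
1 + 1/(154/51) = 1 + 51/154 = 205/154

205/154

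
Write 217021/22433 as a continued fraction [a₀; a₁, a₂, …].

[9; 1, 2, 14, 2, 4, 56]

⌊217021/22433⌋ = 9, remainder 15124
⌊22433/15124⌋ = 1, remainder 7309
⌊15124/7309⌋ = 2, remainder 506
⌊7309/506⌋ = 14, remainder 225
⌊506/225⌋ = 2, remainder 56
⌊225/56⌋ = 4, remainder 1
⌊56/1⌋ = 56, remainder 0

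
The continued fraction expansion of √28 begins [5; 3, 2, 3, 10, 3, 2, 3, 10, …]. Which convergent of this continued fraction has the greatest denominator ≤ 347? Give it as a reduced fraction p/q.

a_0 = 5: 5/1  (≤ bound)
a_1 = 3: 16/3  (≤ bound)
a_2 = 2: 37/7  (≤ bound)
a_3 = 3: 127/24  (≤ bound)
a_4 = 10: 1307/247  (≤ bound)
a_5 = 3: 4048/765  (> 347, stop)

1307/247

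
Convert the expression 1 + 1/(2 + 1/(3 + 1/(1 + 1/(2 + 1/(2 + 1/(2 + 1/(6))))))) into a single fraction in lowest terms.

1321/917

a_0 = 1: 1/1
a_1 = 2: 3/2
a_2 = 3: 10/7
a_3 = 1: 13/9
a_4 = 2: 36/25
a_5 = 2: 85/59
a_6 = 2: 206/143
a_7 = 6: 1321/917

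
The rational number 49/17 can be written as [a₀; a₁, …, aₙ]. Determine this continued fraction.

[2; 1, 7, 2]

⌊49/17⌋ = 2, remainder 15
⌊17/15⌋ = 1, remainder 2
⌊15/2⌋ = 7, remainder 1
⌊2/1⌋ = 2, remainder 0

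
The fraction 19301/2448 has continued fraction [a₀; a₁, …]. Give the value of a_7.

14

⌊19301/2448⌋ = 7, remainder 2165
⌊2448/2165⌋ = 1, remainder 283
⌊2165/283⌋ = 7, remainder 184
⌊283/184⌋ = 1, remainder 99
⌊184/99⌋ = 1, remainder 85
⌊99/85⌋ = 1, remainder 14
⌊85/14⌋ = 6, remainder 1
⌊14/1⌋ = 14, remainder 0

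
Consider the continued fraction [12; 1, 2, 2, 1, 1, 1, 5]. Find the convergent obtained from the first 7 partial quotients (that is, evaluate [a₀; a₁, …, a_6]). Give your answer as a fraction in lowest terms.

a_0 = 12: 12/1
a_1 = 1: 13/1
a_2 = 2: 38/3
a_3 = 2: 89/7
a_4 = 1: 127/10
a_5 = 1: 216/17
a_6 = 1: 343/27

343/27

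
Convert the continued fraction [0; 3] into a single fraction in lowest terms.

1/3

Build up convergents one term at a time:
a_0 = 0: 0/1
a_1 = 3: 1/3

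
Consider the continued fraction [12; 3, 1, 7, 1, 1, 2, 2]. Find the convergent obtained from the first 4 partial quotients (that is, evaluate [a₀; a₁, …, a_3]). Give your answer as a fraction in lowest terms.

Work from the innermost term outward:
Start with 7.
1 + 1/(7/1) = 1 + 1/7 = 8/7
3 + 1/(8/7) = 3 + 7/8 = 31/8
12 + 1/(31/8) = 12 + 8/31 = 380/31

380/31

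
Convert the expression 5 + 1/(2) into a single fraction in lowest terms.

11/2

Compute successive convergents:
a_0 = 5: 5/1
a_1 = 2: 11/2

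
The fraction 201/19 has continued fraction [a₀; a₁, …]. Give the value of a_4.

1

Run the Euclidean algorithm, recording each quotient:
201 ÷ 19 → quotient 10, remainder 11
19 ÷ 11 → quotient 1, remainder 8
11 ÷ 8 → quotient 1, remainder 3
8 ÷ 3 → quotient 2, remainder 2
3 ÷ 2 → quotient 1, remainder 1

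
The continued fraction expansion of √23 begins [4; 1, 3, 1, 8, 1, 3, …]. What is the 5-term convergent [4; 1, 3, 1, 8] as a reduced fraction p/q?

211/44

Start with 8.
1 + 1/(8/1) = 1 + 1/8 = 9/8
3 + 1/(9/8) = 3 + 8/9 = 35/9
1 + 1/(35/9) = 1 + 9/35 = 44/35
4 + 1/(44/35) = 4 + 35/44 = 211/44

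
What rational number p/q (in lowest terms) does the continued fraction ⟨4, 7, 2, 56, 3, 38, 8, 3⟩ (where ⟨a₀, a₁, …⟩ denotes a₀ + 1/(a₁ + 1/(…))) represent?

10155970/2457043

Start with 3.
8 + 1/(3/1) = 8 + 1/3 = 25/3
38 + 1/(25/3) = 38 + 3/25 = 953/25
3 + 1/(953/25) = 3 + 25/953 = 2884/953
56 + 1/(2884/953) = 56 + 953/2884 = 162457/2884
2 + 1/(162457/2884) = 2 + 2884/162457 = 327798/162457
7 + 1/(327798/162457) = 7 + 162457/327798 = 2457043/327798
4 + 1/(2457043/327798) = 4 + 327798/2457043 = 10155970/2457043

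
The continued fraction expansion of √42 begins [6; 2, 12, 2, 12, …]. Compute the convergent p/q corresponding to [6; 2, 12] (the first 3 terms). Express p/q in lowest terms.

Start with 12.
2 + 1/(12/1) = 2 + 1/12 = 25/12
6 + 1/(25/12) = 6 + 12/25 = 162/25

162/25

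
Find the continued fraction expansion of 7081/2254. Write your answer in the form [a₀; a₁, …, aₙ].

[3; 7, 15, 5, 4]

Run the Euclidean algorithm, recording each quotient:
7081 ÷ 2254 → quotient 3, remainder 319
2254 ÷ 319 → quotient 7, remainder 21
319 ÷ 21 → quotient 15, remainder 4
21 ÷ 4 → quotient 5, remainder 1
4 ÷ 1 → quotient 4, remainder 0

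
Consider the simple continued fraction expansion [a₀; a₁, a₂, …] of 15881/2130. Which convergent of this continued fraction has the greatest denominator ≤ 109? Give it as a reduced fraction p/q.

List convergents until the denominator exceeds the bound:
a_0 = 7: 7/1  (≤ bound)
a_1 = 2: 15/2  (≤ bound)
a_2 = 5: 82/11  (≤ bound)
a_3 = 6: 507/68  (≤ bound)
a_4 = 15: 7687/1031  (> 109, stop)

507/68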